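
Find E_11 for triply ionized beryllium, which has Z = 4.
-1.80 eV

For hydrogen-like ions, the energy levels scale with Z²:
E_n = -13.6057 Z² / n² eV

For Be³⁺ (Z = 4) at n = 11:
E_11 = -13.6057 × 4² / 11²
E_11 = -13.6057 × 16 / 121
E_11 = -217.6912 / 121
E_11 = -1.80 eV

The energy is 16 times more negative than hydrogen at the same n due to the stronger nuclear charge.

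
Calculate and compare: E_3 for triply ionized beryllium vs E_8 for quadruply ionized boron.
Be³⁺ at n = 3 (E = -24.188 eV)

Using E_n = -13.6057 Z² / n² eV:

Be³⁺ (Z = 4) at n = 3:
E = -13.6057 × 4² / 3² = -13.6057 × 16 / 9 = -24.187911 eV

B⁴⁺ (Z = 5) at n = 8:
E = -13.6057 × 5² / 8² = -13.6057 × 25 / 64 = -5.314727 eV

Since -24.187911 eV < -5.314727 eV,
Be³⁺ at n = 3 is more tightly bound (requires more energy to ionize).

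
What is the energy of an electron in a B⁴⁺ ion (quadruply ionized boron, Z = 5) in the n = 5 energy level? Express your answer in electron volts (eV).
-13.60570 eV

The energy levels of a hydrogen-like atom are given by:
E_n = -13.6057 Z² / n² eV  (with Z = 5 for B⁴⁺)

For n = 5:
E_5 = -13.6057 × 5² / 5²
E_5 = -13.6057 × 25 / 25
E_5 = -13.60570 eV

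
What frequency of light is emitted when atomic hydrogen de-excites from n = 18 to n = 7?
5.6986e+13 Hz

First, find the transition energy:
E_18 = -13.6057 / 18² = -0.04199290 eV
E_7 = -13.6057 / 7² = -0.27766735 eV
|ΔE| = |E_7 - E_18| = 0.23567445 eV

Convert to Joules: E = 0.23567445 eV × (1.602177 × 10⁻¹⁹ J/eV) = 3.775922e-20 J

Using E = hf:
f = E/h = 3.775922e-20 J / (6.62607 × 10⁻³⁴ J·s)
f = 5.6986e+13 Hz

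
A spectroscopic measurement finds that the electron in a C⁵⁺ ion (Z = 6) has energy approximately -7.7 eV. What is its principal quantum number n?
n = 8

The exact energy levels follow E_n = -13.6057 Z² / n² eV with Z = 6.

The measured value (-7.7 eV) is reported to only 2 significant figures, so we must test candidate n values and see which one matches to that precision.

Candidate energies:
  n = 6:  E = -13.6057 × 6² / 6² = -13.60570 eV
  n = 7:  E = -13.6057 × 6² / 7² = -9.99602 eV
  n = 8:  E = -13.6057 × 6² / 8² = -7.65321 eV  ← matches
  n = 9:  E = -13.6057 × 6² / 9² = -6.04698 eV
  n = 10:  E = -13.6057 × 6² / 10² = -4.89805 eV

Checking against the measurement of -7.7 eV (2 sig figs), only n = 8 agrees:
E_8 = -7.65321 eV, which rounds to -7.7 eV ✓

Therefore n = 8.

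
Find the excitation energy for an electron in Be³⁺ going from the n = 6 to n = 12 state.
4.53523 eV

The energy levels of a hydrogen-like atom are E_n = -13.6057 Z² eV / n².

Energy at n = 6: E_6 = -13.6057 × 4² / 6² = -6.04697778 eV
Energy at n = 12: E_12 = -13.6057 × 4² / 12² = -1.51174444 eV

The excitation energy is the difference:
ΔE = E_12 - E_6
ΔE = -1.51174444 - (-6.04697778)
ΔE = 4.53523 eV

Since this is positive, energy must be absorbed (photon absorption).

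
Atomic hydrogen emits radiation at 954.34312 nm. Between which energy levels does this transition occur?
n = 8 → n = 3

First, find the photon energy from the wavelength (hc = 1239.84 eV·nm):
E = hc/λ = 1239.84 eV·nm / 954.34312 nm = 1.2991554 eV

The energy levels of hydrogen satisfy E_n = -13.6057 / n² eV, so an emission n_i → n_f releases
ΔE = 13.6057 × (1/n_f² − 1/n_i²) eV.

Setting ΔE equal to the photon energy:
1/n_f² − 1/n_i² = 1.2991554 / 13.6057 = 0.095486112

Since 1/n_i² must be positive, we need 1/n_f² > 0.095486112, i.e. n_f ≤ 3. For each allowed n_f, solve n_i = (1/n_f² − 0.095486112)^(−1/2) and check whether it is a whole number:
  n_f = 1: 1/n_i² = 1.000000000 − 0.095486112 = 0.904513888 → n_i = 1.051  (not an integer) ✗
  n_f = 2: 1/n_i² = 0.250000000 − 0.095486112 = 0.154513888 → n_i = 2.544  (not an integer) ✗
  n_f = 3: 1/n_i² = 0.111111111 − 0.095486112 = 0.015624999 → n_i = 8.000  → integer, n_i = 8 ✓

Only n_f = 3 gives an integer upper level, n_i = 8.

The transition is from n = 8 to n = 3 (emission).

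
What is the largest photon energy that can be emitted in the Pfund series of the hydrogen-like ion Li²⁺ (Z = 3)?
4.898052 eV

The series limit corresponds to the transition from n = ∞ to n = 5.
This is the highest energy (shortest wavelength) transition in the Pfund series.

E_∞ = 0 eV
E_5 = -13.6057 × 3² / 5² = -4.898052 eV

Energy at series limit:
ΔE = E_∞ - E_5 = 0 - (-4.898052) = 4.898052 eV

This energy equals the ionization energy from the n = 5 state of Li²⁺.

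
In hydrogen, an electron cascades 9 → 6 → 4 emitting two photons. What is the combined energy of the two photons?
0.6824 eV

The energy levels of hydrogen are E_n = -13.6057 / n² eV.

First transition (9 → 6):
ΔE₁ = |E_6 - E_9|
ΔE₁ = |-0.3779361111 - (-0.1679716049)| = 0.2099645 eV

Second transition (6 → 4):
ΔE₂ = |E_4 - E_6|
ΔE₂ = |-0.8503562500 - (-0.3779361111)| = 0.4724201 eV

Total energy released:
E_total = ΔE₁ + ΔE₂ = 0.2099645 + 0.4724201 = 0.6824 eV

Note: This equals the direct transition 9 → 4: 0.6824 eV ✓
Energy is conserved regardless of the path taken.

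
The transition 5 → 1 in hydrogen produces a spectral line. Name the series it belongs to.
Lyman series

The spectral series in hydrogen are named based on the final (lower) energy level:
- Lyman series: n_final = 1 (ultraviolet)
- Balmer series: n_final = 2 (visible/near-UV)
- Paschen series: n_final = 3 (infrared)
- Brackett series: n_final = 4 (infrared)
- Pfund series: n_final = 5 (far infrared)

Since this transition ends at n = 1, it belongs to the Lyman series.

For reference, this 5 → 1 line has photon energy
ΔE = 13.6057 eV × (1/1² - 1/5²) = 13.06147 eV,
corresponding to wavelength λ = hc/ΔE = 1239.84 eV·nm / 13.06147 eV = 94.923 nm in the ultraviolet region.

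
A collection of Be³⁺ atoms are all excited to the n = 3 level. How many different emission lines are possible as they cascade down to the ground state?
3

The electron can occupy levels n = 1, 2, ..., 3 during de-excitation — that is m = 3 - 1 + 1 = 3 distinct levels.

The number of distinct spectral lines equals the number of ways to choose 2 of these m levels (each pair gives one possible emission transition):

Number of lines = m(m-1)/2 = 3×2/2 = 3

These correspond to all possible transitions between the 3 levels:
3 → 2, 3 → 1, 2 → 1

Each transition produces a photon with a unique energy (and thus wavelength). This count does not depend on Z.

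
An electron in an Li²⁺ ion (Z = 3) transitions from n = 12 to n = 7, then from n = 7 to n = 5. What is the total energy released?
4.048 eV

The energy levels of Li²⁺ are E_n = -13.6057 × 3² / n² eV.

First transition (12 → 7):
ΔE₁ = |E_7 - E_12|
ΔE₁ = |-2.499006122 - (-0.850356250)| = 1.648650 eV

Second transition (7 → 5):
ΔE₂ = |E_5 - E_7|
ΔE₂ = |-4.898052000 - (-2.499006122)| = 2.399046 eV

Total energy released:
E_total = ΔE₁ + ΔE₂ = 1.648650 + 2.399046 = 4.048 eV

Note: This equals the direct transition 12 → 5: 4.048 eV ✓
Energy is conserved regardless of the path taken.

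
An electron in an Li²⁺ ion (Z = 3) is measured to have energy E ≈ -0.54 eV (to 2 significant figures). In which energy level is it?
n = 15

The exact energy levels follow E_n = -13.6057 Z² / n² eV with Z = 3.

The measured value (-0.54 eV) is reported to only 2 significant figures, so we must test candidate n values and see which one matches to that precision.

Candidate energies:
  n = 13:  E = -13.6057 × 3² / 13² = -0.724564 eV
  n = 14:  E = -13.6057 × 3² / 14² = -0.624752 eV
  n = 15:  E = -13.6057 × 3² / 15² = -0.544228 eV  ← matches
  n = 16:  E = -13.6057 × 3² / 16² = -0.478325 eV
  n = 17:  E = -13.6057 × 3² / 17² = -0.423707 eV

Checking against the measurement of -0.54 eV (2 sig figs), only n = 15 agrees:
E_15 = -0.544228 eV, which rounds to -0.54 eV ✓

Therefore n = 15.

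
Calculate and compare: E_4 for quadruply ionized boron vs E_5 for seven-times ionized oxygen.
O⁷⁺ at n = 5 (E = -34.830592 eV)

Using E_n = -13.6057 Z² / n² eV:

B⁴⁺ (Z = 5) at n = 4:
E = -13.6057 × 5² / 4² = -13.6057 × 25 / 16 = -21.258906250 eV

O⁷⁺ (Z = 8) at n = 5:
E = -13.6057 × 8² / 5² = -13.6057 × 64 / 25 = -34.830592000 eV

Since -34.830592000 eV < -21.258906250 eV,
O⁷⁺ at n = 5 is more tightly bound (requires more energy to ionize).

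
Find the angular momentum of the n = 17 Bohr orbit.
1.79e-33 J·s (or 17ℏ)

In the Bohr model, angular momentum is quantized:
L = nℏ

where ℏ = h/(2π) = 1.0546e-34 J·s

For n = 17:
L = 17 × 1.0546e-34 J·s
L = 1.79e-33 J·s

This can also be written as L = 17ℏ.
The angular momentum is an integer multiple of the reduced Planck constant.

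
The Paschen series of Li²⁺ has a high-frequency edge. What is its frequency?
3.2898e+15 Hz

The series limit corresponds to the transition from n = ∞ to n = 3.
This is the highest energy (shortest wavelength) transition in the Paschen series.

E_∞ = 0 eV
E_3 = -13.6057 × 3² / 3² = -13.605700 eV

Energy at series limit:
ΔE = E_∞ - E_3 = 0 - (-13.605700) = 13.605700 eV
E = 13.605700 eV × (1.602177 × 10⁻¹⁹ J/eV) = 2.179874e-18 J
f = E/h = 2.179874e-18 J / (6.62607 × 10⁻³⁴ J·s) = 3.2898e+15 Hz

This energy equals the ionization energy from the n = 3 state of Li²⁺.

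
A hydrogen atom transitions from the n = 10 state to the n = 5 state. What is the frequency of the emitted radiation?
9.870e+13 Hz

First, find the transition energy:
E_10 = -13.6057 / 10² = -0.1360570 eV
E_5 = -13.6057 / 5² = -0.5442280 eV
|ΔE| = |E_5 - E_10| = 0.4081710 eV

Convert to Joules: E = 0.4081710 eV × (1.602177 × 10⁻¹⁹ J/eV) = 6.53962e-20 J

Using E = hf:
f = E/h = 6.53962e-20 J / (6.62607 × 10⁻³⁴ J·s)
f = 9.870e+13 Hz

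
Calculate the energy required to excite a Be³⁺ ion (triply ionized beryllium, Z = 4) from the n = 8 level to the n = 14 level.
2.2908 eV

The energy levels of a hydrogen-like atom are E_n = -13.6057 Z² eV / n².

Energy at n = 8: E_8 = -13.6057 × 4² / 8² = -3.4014250 eV
Energy at n = 14: E_14 = -13.6057 × 4² / 14² = -1.1106694 eV

The excitation energy is the difference:
ΔE = E_14 - E_8
ΔE = -1.1106694 - (-3.4014250)
ΔE = 2.2908 eV

Since this is positive, energy must be absorbed (photon absorption).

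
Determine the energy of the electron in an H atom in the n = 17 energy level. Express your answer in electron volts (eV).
-0.05 eV

The energy levels of a hydrogen-like atom are given by:
E_n = -13.6057 eV / n²

For n = 17:
E_17 = -13.6057 eV / 17²
E_17 = -13.6057 eV / 289
E_17 = -0.05 eV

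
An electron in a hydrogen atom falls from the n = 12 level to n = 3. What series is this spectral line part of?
Paschen series

The spectral series in hydrogen are named based on the final (lower) energy level:
- Lyman series: n_final = 1 (ultraviolet)
- Balmer series: n_final = 2 (visible/near-UV)
- Paschen series: n_final = 3 (infrared)
- Brackett series: n_final = 4 (infrared)
- Pfund series: n_final = 5 (far infrared)

Since this transition ends at n = 3, it belongs to the Paschen series.

For reference, this 12 → 3 line has photon energy
ΔE = 13.6057 eV × (1/3² - 1/12²) = 1.417260 eV,
corresponding to wavelength λ = hc/ΔE = 1239.84 eV·nm / 1.417260 eV = 874.81 nm in the infrared region.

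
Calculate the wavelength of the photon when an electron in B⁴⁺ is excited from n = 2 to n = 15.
14.84414 nm

First, find the transition energy using E_n = -13.6057 Z² / n² eV:
E_2 = -13.6057 × 5² / 2² = -85.0356250 eV
E_15 = -13.6057 × 5² / 15² = -1.5117444 eV

Photon energy: |ΔE| = |E_15 - E_2| = 83.5238806 eV

Convert to wavelength using E = hc/λ with hc = 1239.84 eV·nm:
λ = hc/E = 1239.84 eV·nm / 83.5238806 eV
λ = 14.84414 nm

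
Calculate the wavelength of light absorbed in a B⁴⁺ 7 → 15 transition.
228.33 nm

First, find the transition energy using E_n = -13.6057 Z² / n² eV:
E_7 = -13.6057 × 5² / 7² = -6.941684 eV
E_15 = -13.6057 × 5² / 15² = -1.511744 eV

Photon energy: |ΔE| = |E_15 - E_7| = 5.429940 eV

Convert to wavelength using E = hc/λ with hc = 1239.84 eV·nm:
λ = hc/E = 1239.84 eV·nm / 5.429940 eV
λ = 228.33 nm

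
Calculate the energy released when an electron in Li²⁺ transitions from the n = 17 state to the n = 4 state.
7.23 eV

The energy levels are E_n = -13.6057 Z² eV / n².

Energy at n = 17: E_17 = -13.6057 × 3² / 17² = -0.42371 eV
Energy at n = 4: E_4 = -13.6057 × 3² / 4² = -7.65321 eV

For emission (electron falling to lower state), the photon energy is:
E_photon = E_17 - E_4 = |-0.42371 - (-7.65321)|
E_photon = 7.23 eV

This energy is carried away by the emitted photon.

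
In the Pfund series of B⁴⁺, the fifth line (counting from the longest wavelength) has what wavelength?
121.502 nm

The lines of a series are numbered from the longest wavelength (smallest ΔE) outward; the fifth line is the transition from n = n_f + 5 to n_f.
The Pfund series has all transitions ending at n_f = 5.

For B⁴⁺ (Z = 5), the fifth line (ε-line) is the jump from n = 10 to n = 5:
E_10 = -13.6057 × 5² / 10² = -3.401425 eV
E_5 = -13.6057 × 5² / 5² = -13.605700 eV
ΔE = E_10 - E_5 = 10.204275 eV

λ = hc/E = 1239.84 eV·nm / 10.204275 eV
λ = 121.502 nm

This is the ε-line of the Pfund series in B⁴⁺.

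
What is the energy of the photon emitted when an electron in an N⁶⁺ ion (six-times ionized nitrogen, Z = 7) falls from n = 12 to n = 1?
662.0496 eV

The energy levels are E_n = -13.6057 Z² eV / n².

Energy at n = 12: E_12 = -13.6057 × 7² / 12² = -4.6297174 eV
Energy at n = 1: E_1 = -13.6057 × 7² / 1² = -666.6793000 eV

For emission (electron falling to lower state), the photon energy is:
E_photon = E_12 - E_1 = |-4.6297174 - (-666.6793000)|
E_photon = 662.0496 eV

This energy is carried away by the emitted photon.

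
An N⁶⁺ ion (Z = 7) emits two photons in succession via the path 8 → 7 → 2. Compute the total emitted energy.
156.252961 eV

The energy levels of N⁶⁺ are E_n = -13.6057 × 7² / n² eV.

First transition (8 → 7):
ΔE₁ = |E_7 - E_8|
ΔE₁ = |-13.605700000000 - (-10.416864062500)| = 3.188835938 eV

Second transition (7 → 2):
ΔE₂ = |E_2 - E_7|
ΔE₂ = |-166.669825000000 - (-13.605700000000)| = 153.064125000 eV

Total energy released:
E_total = ΔE₁ + ΔE₂ = 3.188835938 + 153.064125000 = 156.252961 eV

Note: This equals the direct transition 8 → 2: 156.252961 eV ✓
Energy is conserved regardless of the path taken.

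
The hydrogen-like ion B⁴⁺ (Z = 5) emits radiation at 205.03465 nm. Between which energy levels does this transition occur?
n = 10 → n = 6

First, find the photon energy from the wavelength (hc = 1239.84 eV·nm):
E = hc/λ = 1239.84 eV·nm / 205.03465 nm = 6.0469779 eV

The energy levels of B⁴⁺ satisfy E_n = -13.6057 × 5² / n² eV, so an emission n_i → n_f releases
ΔE = 13.6057 × 5² × (1/n_f² − 1/n_i²) eV.

Setting ΔE equal to the photon energy:
1/n_f² − 1/n_i² = 6.0469779 / (13.6057 × 5²) = 0.017777778

Since 1/n_i² must be positive, we need 1/n_f² > 0.017777778, i.e. n_f ≤ 7. For each allowed n_f, solve n_i = (1/n_f² − 0.017777778)^(−1/2) and check whether it is a whole number:
  n_f = 1: 1/n_i² = 1.000000000 − 0.017777778 = 0.982222222 → n_i = 1.009  (not an integer) ✗
  n_f = 2: 1/n_i² = 0.250000000 − 0.017777778 = 0.232222222 → n_i = 2.075  (not an integer) ✗
  n_f = 3: 1/n_i² = 0.111111111 − 0.017777778 = 0.093333333 → n_i = 3.273  (not an integer) ✗
  n_f = 4: 1/n_i² = 0.062500000 − 0.017777778 = 0.044722222 → n_i = 4.729  (not an integer) ✗
  n_f = 5: 1/n_i² = 0.040000000 − 0.017777778 = 0.022222222 → n_i = 6.708  (not an integer) ✗
  n_f = 6: 1/n_i² = 0.027777778 − 0.017777778 = 0.010000000 → n_i = 10.000  → integer, n_i = 10 ✓
  n_f = 7: 1/n_i² = 0.020408163 − 0.017777778 = 0.002630385 → n_i = 19.498  (not an integer) ✗

Only n_f = 6 gives an integer upper level, n_i = 10.

The transition is from n = 10 to n = 6 (emission).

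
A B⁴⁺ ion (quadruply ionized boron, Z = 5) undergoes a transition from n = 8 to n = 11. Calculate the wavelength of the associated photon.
495.21664 nm

First, find the transition energy using E_n = -13.6057 Z² / n² eV:
E_8 = -13.6057 × 5² / 8² = -5.314726563 eV
E_11 = -13.6057 × 5² / 11² = -2.811095041 eV

Photon energy: |ΔE| = |E_11 - E_8| = 2.503631522 eV

Convert to wavelength using E = hc/λ with hc = 1239.84 eV·nm:
λ = hc/E = 1239.84 eV·nm / 2.503631522 eV
λ = 495.21664 nm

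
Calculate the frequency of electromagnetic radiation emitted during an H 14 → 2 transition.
8.0568e+14 Hz

First, find the transition energy:
E_14 = -13.6057 / 14² = -0.0694168 eV
E_2 = -13.6057 / 2² = -3.4014250 eV
|ΔE| = |E_2 - E_14| = 3.3320082 eV

Convert to Joules: E = 3.3320082 eV × (1.602177 × 10⁻¹⁹ J/eV) = 5.338467e-19 J

Using E = hf:
f = E/h = 5.338467e-19 J / (6.62607 × 10⁻³⁴ J·s)
f = 8.0568e+14 Hz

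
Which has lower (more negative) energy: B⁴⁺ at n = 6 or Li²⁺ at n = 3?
Li²⁺ at n = 3 (E = -13.605700 eV)

Using E_n = -13.6057 Z² / n² eV:

B⁴⁺ (Z = 5) at n = 6:
E = -13.6057 × 5² / 6² = -13.6057 × 25 / 36 = -9.448402778 eV

Li²⁺ (Z = 3) at n = 3:
E = -13.6057 × 3² / 3² = -13.6057 × 9 / 9 = -13.605700000 eV

Since -13.605700000 eV < -9.448402778 eV,
Li²⁺ at n = 3 is more tightly bound (requires more energy to ionize).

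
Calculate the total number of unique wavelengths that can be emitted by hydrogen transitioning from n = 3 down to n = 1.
3

The electron can occupy levels n = 1, 2, ..., 3 during de-excitation — that is m = 3 - 1 + 1 = 3 distinct levels.

The number of distinct spectral lines equals the number of ways to choose 2 of these m levels (each pair gives one possible emission transition):

Number of lines = m(m-1)/2 = 3×2/2 = 3

These correspond to all possible transitions between the 3 levels:
3 → 2, 3 → 1, 2 → 1

Each transition produces a photon with a unique energy (and thus wavelength). This count does not depend on Z.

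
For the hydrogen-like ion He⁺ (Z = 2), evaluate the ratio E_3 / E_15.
25.000

Using E_n = -13.6057 Z² / n² eV with Z = 2:

E_3 = -13.6057 × 2² / 3² = -54.4228 / 9 = -6.046977778 eV
E_15 = -13.6057 × 2² / 15² = -54.4228 / 225 = -0.241879111 eV

The ratio is:
E_3/E_15 = (-6.046977778) / (-0.241879111)
E_3/E_15 = (-54.4228/9) / (-54.4228/225)
E_3/E_15 = 225/9
E_3/E_15 = 25.000
(Note: the Z² factors cancel in the ratio.)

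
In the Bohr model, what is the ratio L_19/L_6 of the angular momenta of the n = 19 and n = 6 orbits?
3.1667

In the Bohr model, L_n = nℏ, so the ratio is purely the ratio of quantum numbers:

L_19/L_6 = 19ℏ / 6ℏ = 19/6 = 3.1667

The angular momentum scales linearly with n.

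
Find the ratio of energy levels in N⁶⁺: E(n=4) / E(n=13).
10.5625

Using E_n = -13.6057 Z² / n² eV with Z = 7:

E_4 = -13.6057 × 7² / 4² = -666.6793 / 16 = -41.6674562500 eV
E_13 = -13.6057 × 7² / 13² = -666.6793 / 169 = -3.9448479290 eV

The ratio is:
E_4/E_13 = (-41.6674562500) / (-3.9448479290)
E_4/E_13 = (-666.6793/16) / (-666.6793/169)
E_4/E_13 = 169/16
E_4/E_13 = 10.5625
(Note: the Z² factors cancel in the ratio.)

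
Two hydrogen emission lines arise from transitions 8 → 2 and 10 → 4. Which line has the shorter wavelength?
8 → 2

Calculate the energy for each transition:

Transition 8 → 2:
ΔE₁ = |E_2 - E_8| = |-13.6057/2² - (-13.6057/8²)|
ΔE₁ = |-3.401425000 - (-0.212589063)| = 3.188836 eV

Transition 10 → 4:
ΔE₂ = |E_4 - E_10| = |-13.6057/4² - (-13.6057/10²)|
ΔE₂ = |-0.850356250 - (-0.136057000)| = 0.714299 eV

Since 3.188836 eV > 0.714299 eV, the transition 8 → 2 emits the more energetic photon.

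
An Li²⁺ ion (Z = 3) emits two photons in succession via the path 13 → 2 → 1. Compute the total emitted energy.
121.726736 eV

The energy levels of Li²⁺ are E_n = -13.6057 × 3² / n² eV.

First transition (13 → 2):
ΔE₁ = |E_2 - E_13|
ΔE₁ = |-30.612825000000 - (-0.724563905325)| = 29.888261095 eV

Second transition (2 → 1):
ΔE₂ = |E_1 - E_2|
ΔE₂ = |-122.451300000000 - (-30.612825000000)| = 91.838475000 eV

Total energy released:
E_total = ΔE₁ + ΔE₂ = 29.888261095 + 91.838475000 = 121.726736 eV

Note: This equals the direct transition 13 → 1: 121.726736 eV ✓
Energy is conserved regardless of the path taken.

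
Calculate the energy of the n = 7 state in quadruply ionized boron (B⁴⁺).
-6.942 eV

For hydrogen-like ions, the energy levels scale with Z²:
E_n = -13.6057 Z² / n² eV

For B⁴⁺ (Z = 5) at n = 7:
E_7 = -13.6057 × 5² / 7²
E_7 = -13.6057 × 25 / 49
E_7 = -340.1425 / 49
E_7 = -6.942 eV

The energy is 25 times more negative than hydrogen at the same n due to the stronger nuclear charge.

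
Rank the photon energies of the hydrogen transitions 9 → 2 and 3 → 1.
3 → 1

Calculate the energy for each transition:

Transition 9 → 2:
ΔE₁ = |E_2 - E_9| = |-13.6057/2² - (-13.6057/9²)|
ΔE₁ = |-3.401425000000 - (-0.167971604938)| = 3.233453395 eV

Transition 3 → 1:
ΔE₂ = |E_1 - E_3| = |-13.6057/1² - (-13.6057/3²)|
ΔE₂ = |-13.605700000000 - (-1.511744444444)| = 12.093955556 eV

Since 12.093955556 eV > 3.233453395 eV, the transition 3 → 1 emits the more energetic photon.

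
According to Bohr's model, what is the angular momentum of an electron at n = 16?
1.68731e-33 J·s (or 16ℏ)

In the Bohr model, angular momentum is quantized:
L = nℏ

where ℏ = h/(2π) = 1.0545718e-34 J·s

For n = 16:
L = 16 × 1.0545718e-34 J·s
L = 1.68731e-33 J·s

This can also be written as L = 16ℏ.
The angular momentum is an integer multiple of the reduced Planck constant.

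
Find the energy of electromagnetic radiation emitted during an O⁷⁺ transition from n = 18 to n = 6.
21.50037 eV

The energy levels are E_n = -13.6057 Z² eV / n².

Energy at n = 18: E_18 = -13.6057 × 8² / 18² = -2.68754568 eV
Energy at n = 6: E_6 = -13.6057 × 8² / 6² = -24.18791111 eV

For emission (electron falling to lower state), the photon energy is:
E_photon = E_18 - E_6 = |-2.68754568 - (-24.18791111)|
E_photon = 21.50037 eV

This energy is carried away by the emitted photon.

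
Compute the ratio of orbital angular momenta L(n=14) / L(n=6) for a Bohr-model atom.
2.33333

In the Bohr model, L_n = nℏ, so the ratio is purely the ratio of quantum numbers:

L_14/L_6 = 14ℏ / 6ℏ = 14/6 = 2.33333

The angular momentum scales linearly with n.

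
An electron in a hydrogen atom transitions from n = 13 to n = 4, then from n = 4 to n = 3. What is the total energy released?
1.431 eV

The energy levels of hydrogen are E_n = -13.6057 / n² eV.

First transition (13 → 4):
ΔE₁ = |E_4 - E_13|
ΔE₁ = |-0.850356250 - (-0.080507101)| = 0.769849 eV

Second transition (4 → 3):
ΔE₂ = |E_3 - E_4|
ΔE₂ = |-1.511744444 - (-0.850356250)| = 0.661388 eV

Total energy released:
E_total = ΔE₁ + ΔE₂ = 0.769849 + 0.661388 = 1.431 eV

Note: This equals the direct transition 13 → 3: 1.431 eV ✓
Energy is conserved regardless of the path taken.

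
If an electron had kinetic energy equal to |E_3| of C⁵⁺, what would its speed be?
4.38e+06 m/s (or 1.45947% of c)

The binding energy at n = 3 for C⁵⁺ is:
E_3 = -13.6057 × 6²/3² = -54.4228000 eV
|E_3| = 54.4228000 eV

Convert to Joules:
KE = 54.4228000 eV × (1.602177 × 10⁻¹⁹ J/eV) = 8.7195e-18 J

Using KE = ½mv²:
v = √(2·KE/m_e)
v = √(2 × 8.7195e-18 J / 9.10938 × 10⁻³¹ kg)
v = 4.38e+06 m/s

This is approximately 1.45947% the speed of light.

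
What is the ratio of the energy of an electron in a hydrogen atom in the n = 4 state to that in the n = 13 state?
10.5625

Using E_n = -13.6057 Z² / n² eV with Z = 1:

E_4 = -13.6057 / 4² = -13.6057 / 16 = -0.8503562500 eV
E_13 = -13.6057 / 13² = -13.6057 / 169 = -0.0805071006 eV

The ratio is:
E_4/E_13 = (-0.8503562500) / (-0.0805071006)
E_4/E_13 = (-13.6057/16) / (-13.6057/169)
E_4/E_13 = 169/16
E_4/E_13 = 10.5625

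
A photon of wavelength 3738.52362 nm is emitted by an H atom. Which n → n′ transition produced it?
n = 8 → n = 5

First, find the photon energy from the wavelength (hc = 1239.84 eV·nm):
E = hc/λ = 1239.84 eV·nm / 3738.52362 nm = 0.33163894 eV

The energy levels of hydrogen satisfy E_n = -13.6057 / n² eV, so an emission n_i → n_f releases
ΔE = 13.6057 × (1/n_f² − 1/n_i²) eV.

Setting ΔE equal to the photon energy:
1/n_f² − 1/n_i² = 0.33163894 / 13.6057 = 0.024375000

Since 1/n_i² must be positive, we need 1/n_f² > 0.024375000, i.e. n_f ≤ 6. For each allowed n_f, solve n_i = (1/n_f² − 0.024375000)^(−1/2) and check whether it is a whole number:
  n_f = 1: 1/n_i² = 1.000000000 − 0.024375000 = 0.975625000 → n_i = 1.012  (not an integer) ✗
  n_f = 2: 1/n_i² = 0.250000000 − 0.024375000 = 0.225625000 → n_i = 2.105  (not an integer) ✗
  n_f = 3: 1/n_i² = 0.111111111 − 0.024375000 = 0.086736111 → n_i = 3.395  (not an integer) ✗
  n_f = 4: 1/n_i² = 0.062500000 − 0.024375000 = 0.038125000 → n_i = 5.121  (not an integer) ✗
  n_f = 5: 1/n_i² = 0.040000000 − 0.024375000 = 0.015625000 → n_i = 8.000  → integer, n_i = 8 ✓
  n_f = 6: 1/n_i² = 0.027777778 − 0.024375000 = 0.003402778 → n_i = 17.143  (not an integer) ✗

Only n_f = 5 gives an integer upper level, n_i = 8.

The transition is from n = 8 to n = 5 (emission).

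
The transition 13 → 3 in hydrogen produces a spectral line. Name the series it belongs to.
Paschen series

The spectral series in hydrogen are named based on the final (lower) energy level:
- Lyman series: n_final = 1 (ultraviolet)
- Balmer series: n_final = 2 (visible/near-UV)
- Paschen series: n_final = 3 (infrared)
- Brackett series: n_final = 4 (infrared)
- Pfund series: n_final = 5 (far infrared)

Since this transition ends at n = 3, it belongs to the Paschen series.

For reference, this 13 → 3 line has photon energy
ΔE = 13.6057 eV × (1/3² - 1/13²) = 1.431237 eV,
corresponding to wavelength λ = hc/ΔE = 1239.84 eV·nm / 1.431237 eV = 866.27 nm in the infrared region.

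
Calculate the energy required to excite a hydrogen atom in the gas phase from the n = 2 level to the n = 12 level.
3.307 eV

The energy levels of a hydrogen-like atom are E_n = -13.6057 eV / n².

Energy at n = 2: E_2 = -13.6057 / 2² = -3.401425 eV
Energy at n = 12: E_12 = -13.6057 / 12² = -0.094484 eV

The excitation energy is the difference:
ΔE = E_12 - E_2
ΔE = -0.094484 - (-3.401425)
ΔE = 3.307 eV

Since this is positive, energy must be absorbed (photon absorption).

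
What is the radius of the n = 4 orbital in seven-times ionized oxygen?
0.105835 nm (or 1.058354 Å)

The Bohr radius formula is:
r_n = n² a₀ / Z

where a₀ = 0.052917721 nm is the Bohr radius.

For O⁷⁺ (Z = 8) at n = 4:
r_4 = 4² × 0.052917721 nm / 8
r_4 = 16 × 0.052917721 nm / 8
r_4 = 0.8466835 nm / 8
r_4 = 0.105835 nm

The electron orbits at approximately 0.105835 nm from the nucleus.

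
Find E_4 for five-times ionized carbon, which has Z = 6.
-30.61283 eV

For hydrogen-like ions, the energy levels scale with Z²:
E_n = -13.6057 Z² / n² eV

For C⁵⁺ (Z = 6) at n = 4:
E_4 = -13.6057 × 6² / 4²
E_4 = -13.6057 × 36 / 16
E_4 = -489.8052 / 16
E_4 = -30.61283 eV

The energy is 36 times more negative than hydrogen at the same n due to the stronger nuclear charge.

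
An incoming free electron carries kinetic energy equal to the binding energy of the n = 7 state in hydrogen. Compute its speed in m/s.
3.13e+05 m/s (or 0.10425% of c)

The binding energy at n = 7 for hydrogen is:
E_7 = -13.6057/7² = -0.2776673 eV
|E_7| = 0.2776673 eV

Convert to Joules:
KE = 0.2776673 eV × (1.602177 × 10⁻¹⁹ J/eV) = 4.4487e-20 J

Using KE = ½mv²:
v = √(2·KE/m_e)
v = √(2 × 4.4487e-20 J / 9.10938 × 10⁻³¹ kg)
v = 3.13e+05 m/s

This is approximately 0.10425% the speed of light.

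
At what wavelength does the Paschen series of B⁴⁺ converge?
32.805545 nm

The series limit corresponds to the transition from n = ∞ to n = 3.
This is the highest energy (shortest wavelength) transition in the Paschen series.

E_∞ = 0 eV
E_3 = -13.6057 × 5² / 3² = -37.79361111 eV

Energy at series limit:
ΔE = E_∞ - E_3 = 0 - (-37.79361111) = 37.79361111 eV
λ = hc/E = 1239.84 eV·nm / 37.79361111 eV = 32.805545 nm

This energy equals the ionization energy from the n = 3 state of B⁴⁺.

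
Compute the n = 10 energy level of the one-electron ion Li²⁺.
-1.225 eV

For hydrogen-like ions, the energy levels scale with Z²:
E_n = -13.6057 Z² / n² eV

For Li²⁺ (Z = 3) at n = 10:
E_10 = -13.6057 × 3² / 10²
E_10 = -13.6057 × 9 / 100
E_10 = -122.4513 / 100
E_10 = -1.225 eV

The energy is 9 times more negative than hydrogen at the same n due to the stronger nuclear charge.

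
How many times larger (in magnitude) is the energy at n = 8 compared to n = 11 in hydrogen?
1.890625

Using E_n = -13.6057 Z² / n² eV with Z = 1:

E_8 = -13.6057 / 8² = -13.6057 / 64 = -0.212589062500 eV
E_11 = -13.6057 / 11² = -13.6057 / 121 = -0.112443801653 eV

The ratio is:
E_8/E_11 = (-0.212589062500) / (-0.112443801653)
E_8/E_11 = (-13.6057/64) / (-13.6057/121)
E_8/E_11 = 121/64
E_8/E_11 = 1.890625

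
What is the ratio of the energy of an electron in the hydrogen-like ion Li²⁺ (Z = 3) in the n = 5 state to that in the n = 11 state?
4.8400

Using E_n = -13.6057 Z² / n² eV with Z = 3:

E_5 = -13.6057 × 3² / 5² = -122.4513 / 25 = -4.8980520000 eV
E_11 = -13.6057 × 3² / 11² = -122.4513 / 121 = -1.0119942149 eV

The ratio is:
E_5/E_11 = (-4.8980520000) / (-1.0119942149)
E_5/E_11 = (-122.4513/25) / (-122.4513/121)
E_5/E_11 = 121/25
E_5/E_11 = 4.8400
(Note: the Z² factors cancel in the ratio.)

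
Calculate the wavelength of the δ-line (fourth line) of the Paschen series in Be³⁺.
62.792 nm

The lines of a series are numbered from the longest wavelength (smallest ΔE) outward; the fourth line is the transition from n = n_f + 4 to n_f.
The Paschen series has all transitions ending at n_f = 3.

For Be³⁺ (Z = 4), the fourth line (δ-line) is the jump from n = 7 to n = 3:
E_7 = -13.6057 × 4² / 7² = -4.44268 eV
E_3 = -13.6057 × 4² / 3² = -24.18791 eV
ΔE = E_7 - E_3 = 19.74523 eV

λ = hc/E = 1239.84 eV·nm / 19.74523 eV
λ = 62.792 nm

This is the δ-line of the Paschen series in Be³⁺.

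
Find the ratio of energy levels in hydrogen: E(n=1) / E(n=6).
36.0000

Using E_n = -13.6057 Z² / n² eV with Z = 1:

E_1 = -13.6057 / 1² = -13.6057 / 1 = -13.6057000000 eV
E_6 = -13.6057 / 6² = -13.6057 / 36 = -0.3779361111 eV

The ratio is:
E_1/E_6 = (-13.6057000000) / (-0.3779361111)
E_1/E_6 = (-13.6057/1) / (-13.6057/36)
E_1/E_6 = 36/1
E_1/E_6 = 36.0000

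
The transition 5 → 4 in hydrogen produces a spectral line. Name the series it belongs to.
Brackett series

The spectral series in hydrogen are named based on the final (lower) energy level:
- Lyman series: n_final = 1 (ultraviolet)
- Balmer series: n_final = 2 (visible/near-UV)
- Paschen series: n_final = 3 (infrared)
- Brackett series: n_final = 4 (infrared)
- Pfund series: n_final = 5 (far infrared)

Since this transition ends at n = 4, it belongs to the Brackett series.

For reference, this 5 → 4 line has photon energy
ΔE = 13.6057 eV × (1/4² - 1/5²) = 0.30612825 eV,
corresponding to wavelength λ = hc/ΔE = 1239.84 eV·nm / 0.30612825 eV = 4050.07 nm in the infrared region.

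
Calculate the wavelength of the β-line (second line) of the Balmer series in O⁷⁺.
7.59388 nm

The lines of a series are numbered from the longest wavelength (smallest ΔE) outward; the second line is the transition from n = n_f + 2 to n_f.
The Balmer series has all transitions ending at n_f = 2.

For O⁷⁺ (Z = 8), the second line (β-line) is the jump from n = 4 to n = 2:
E_4 = -13.6057 × 8² / 4² = -54.4228000 eV
E_2 = -13.6057 × 8² / 2² = -217.6912000 eV
ΔE = E_4 - E_2 = 163.2684000 eV

λ = hc/E = 1239.84 eV·nm / 163.2684000 eV
λ = 7.59388 nm

This is the β-line of the Balmer series in O⁷⁺.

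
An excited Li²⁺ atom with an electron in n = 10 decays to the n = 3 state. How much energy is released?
12.38119 eV

The energy levels are E_n = -13.6057 Z² eV / n².

Energy at n = 10: E_10 = -13.6057 × 3² / 10² = -1.22451300 eV
Energy at n = 3: E_3 = -13.6057 × 3² / 3² = -13.60570000 eV

For emission (electron falling to lower state), the photon energy is:
E_photon = E_10 - E_3 = |-1.22451300 - (-13.60570000)|
E_photon = 12.38119 eV

This energy is carried away by the emitted photon.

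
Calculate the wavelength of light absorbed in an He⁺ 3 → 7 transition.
251.167452 nm

First, find the transition energy using E_n = -13.6057 Z² / n² eV:
E_3 = -13.6057 × 2² / 3² = -6.0469777778 eV
E_7 = -13.6057 × 2² / 7² = -1.1106693878 eV

Photon energy: |ΔE| = |E_7 - E_3| = 4.9363083900 eV

Convert to wavelength using E = hc/λ with hc = 1239.84 eV·nm:
λ = hc/E = 1239.84 eV·nm / 4.9363083900 eV
λ = 251.167452 nm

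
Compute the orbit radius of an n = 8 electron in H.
3.3867 nm (or 33.8673 Å)

The Bohr radius formula is:
r_n = n² a₀ / Z

where a₀ = 0.0529177 nm is the Bohr radius.

For H (Z = 1) at n = 8:
r_8 = 8² × 0.0529177 nm / 1
r_8 = 64 × 0.0529177 nm / 1
r_8 = 3.38673 nm / 1
r_8 = 3.3867 nm

The electron orbits at approximately 3.3867 nm from the nucleus.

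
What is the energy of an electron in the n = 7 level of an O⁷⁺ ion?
-17.77 eV

For hydrogen-like ions, the energy levels scale with Z²:
E_n = -13.6057 Z² / n² eV

For O⁷⁺ (Z = 8) at n = 7:
E_7 = -13.6057 × 8² / 7²
E_7 = -13.6057 × 64 / 49
E_7 = -870.7648 / 49
E_7 = -17.77 eV

The energy is 64 times more negative than hydrogen at the same n due to the stronger nuclear charge.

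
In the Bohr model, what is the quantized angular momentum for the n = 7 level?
7.3820e-34 J·s (or 7ℏ)

In the Bohr model, angular momentum is quantized:
L = nℏ

where ℏ = h/(2π) = 1.054572e-34 J·s

For n = 7:
L = 7 × 1.054572e-34 J·s
L = 7.3820e-34 J·s

This can also be written as L = 7ℏ.
The angular momentum is an integer multiple of the reduced Planck constant.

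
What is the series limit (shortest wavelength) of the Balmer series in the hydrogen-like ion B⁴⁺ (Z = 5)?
14.58 nm

The series limit corresponds to the transition from n = ∞ to n = 2.
This is the highest energy (shortest wavelength) transition in the Balmer series.

E_∞ = 0 eV
E_2 = -13.6057 × 5² / 2² = -85.0356 eV

Energy at series limit:
ΔE = E_∞ - E_2 = 0 - (-85.0356) = 85.0356 eV
λ = hc/E = 1239.84 eV·nm / 85.0356 eV = 14.58 nm

This energy equals the ionization energy from the n = 2 state of B⁴⁺.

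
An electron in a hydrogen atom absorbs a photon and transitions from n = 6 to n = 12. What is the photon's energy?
0.283 eV

The energy levels of a hydrogen-like atom are E_n = -13.6057 eV / n².

Energy at n = 6: E_6 = -13.6057 / 6² = -0.377936 eV
Energy at n = 12: E_12 = -13.6057 / 12² = -0.094484 eV

The excitation energy is the difference:
ΔE = E_12 - E_6
ΔE = -0.094484 - (-0.377936)
ΔE = 0.283 eV

Since this is positive, energy must be absorbed (photon absorption).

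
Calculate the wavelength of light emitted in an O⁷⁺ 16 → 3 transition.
13.28 nm

First, find the transition energy using E_n = -13.6057 Z² / n² eV:
E_16 = -13.6057 × 8² / 16² = -3.4014 eV
E_3 = -13.6057 × 8² / 3² = -96.7516 eV

Photon energy: |ΔE| = |E_3 - E_16| = 93.3502 eV

Convert to wavelength using E = hc/λ with hc = 1239.84 eV·nm:
λ = hc/E = 1239.84 eV·nm / 93.3502 eV
λ = 13.28 nm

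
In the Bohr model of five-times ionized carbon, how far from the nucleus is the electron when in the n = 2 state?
0.0353 nm (or 0.3528 Å)

The Bohr radius formula is:
r_n = n² a₀ / Z

where a₀ = 0.0529177 nm is the Bohr radius.

For C⁵⁺ (Z = 6) at n = 2:
r_2 = 2² × 0.0529177 nm / 6
r_2 = 4 × 0.0529177 nm / 6
r_2 = 0.21167 nm / 6
r_2 = 0.0353 nm

The electron orbits at approximately 0.0353 nm from the nucleus.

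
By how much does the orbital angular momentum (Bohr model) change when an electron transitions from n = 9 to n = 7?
2.10914e-34 J·s (or 2ℏ)

In the Bohr model, L_n = nℏ where ℏ = 1.0545718e-34 J·s.

L_9 = 9ℏ = 9.4911462e-34 J·s
L_7 = 7ℏ = 7.3820026e-34 J·s

ΔL = L_9 - L_7 = (9 - 7)ℏ = 2ℏ
ΔL = 2 × 1.0545718e-34 J·s = 2.10914e-34 J·s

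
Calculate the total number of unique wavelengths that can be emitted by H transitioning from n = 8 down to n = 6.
3

The electron can occupy levels n = 6, 7, ..., 8 during de-excitation — that is m = 8 - 6 + 1 = 3 distinct levels.

The number of distinct spectral lines equals the number of ways to choose 2 of these m levels (each pair gives one possible emission transition):

Number of lines = m(m-1)/2 = 3×2/2 = 3

These correspond to all possible transitions between the 3 levels:
8 → 7, 8 → 6, 7 → 6

Each transition produces a photon with a unique energy (and thus wavelength). This count does not depend on Z.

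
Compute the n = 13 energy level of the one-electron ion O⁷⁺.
-5.15 eV

For hydrogen-like ions, the energy levels scale with Z²:
E_n = -13.6057 Z² / n² eV

For O⁷⁺ (Z = 8) at n = 13:
E_13 = -13.6057 × 8² / 13²
E_13 = -13.6057 × 64 / 169
E_13 = -870.7648 / 169
E_13 = -5.15 eV

The energy is 64 times more negative than hydrogen at the same n due to the stronger nuclear charge.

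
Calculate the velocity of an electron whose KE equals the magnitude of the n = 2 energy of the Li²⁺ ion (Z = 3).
3.28e+06 m/s (or 1.095% of c)

The binding energy at n = 2 for Li²⁺ is:
E_2 = -13.6057 × 3²/2² = -30.61283 eV
|E_2| = 30.61283 eV

Convert to Joules:
KE = 30.61283 eV × (1.602177 × 10⁻¹⁹ J/eV) = 4.9047e-18 J

Using KE = ½mv²:
v = √(2·KE/m_e)
v = √(2 × 4.9047e-18 J / 9.10938 × 10⁻³¹ kg)
v = 3.28e+06 m/s

This is approximately 1.095% the speed of light.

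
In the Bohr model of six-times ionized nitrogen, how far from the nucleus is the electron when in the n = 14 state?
1.48170 nm (or 14.81696 Å)

The Bohr radius formula is:
r_n = n² a₀ / Z

where a₀ = 0.05291772 nm is the Bohr radius.

For N⁶⁺ (Z = 7) at n = 14:
r_14 = 14² × 0.05291772 nm / 7
r_14 = 196 × 0.05291772 nm / 7
r_14 = 10.371873 nm / 7
r_14 = 1.48170 nm

The electron orbits at approximately 1.48170 nm from the nucleus.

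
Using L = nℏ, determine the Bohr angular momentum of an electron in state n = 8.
8.44e-34 J·s (or 8ℏ)

In the Bohr model, angular momentum is quantized:
L = nℏ

where ℏ = h/(2π) = 1.0546e-34 J·s

For n = 8:
L = 8 × 1.0546e-34 J·s
L = 8.44e-34 J·s

This can also be written as L = 8ℏ.
The angular momentum is an integer multiple of the reduced Planck constant.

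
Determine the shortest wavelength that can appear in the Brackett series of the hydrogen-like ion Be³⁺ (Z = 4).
91.126513 nm

The series limit corresponds to the transition from n = ∞ to n = 4.
This is the highest energy (shortest wavelength) transition in the Brackett series.

E_∞ = 0 eV
E_4 = -13.6057 × 4² / 4² = -13.60570000 eV

Energy at series limit:
ΔE = E_∞ - E_4 = 0 - (-13.60570000) = 13.60570000 eV
λ = hc/E = 1239.84 eV·nm / 13.60570000 eV = 91.126513 nm

This energy equals the ionization energy from the n = 4 state of Be³⁺.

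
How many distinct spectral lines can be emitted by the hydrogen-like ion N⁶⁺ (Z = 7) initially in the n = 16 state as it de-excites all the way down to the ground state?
120

The electron can occupy levels n = 1, 2, ..., 16 during de-excitation — that is m = 16 - 1 + 1 = 16 distinct levels.

The number of distinct spectral lines equals the number of ways to choose 2 of these m levels (each pair gives one possible emission transition):

Number of lines = m(m-1)/2 = 16×15/2 = 120

These correspond to all possible transitions between the 16 levels:
16 → 15, 16 → 14, 16 → 13, 16 → 12, 16 → 11, 16 → 10, 16 → 9, 16 → 8...

Each transition produces a photon with a unique energy (and thus wavelength). This count does not depend on Z.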